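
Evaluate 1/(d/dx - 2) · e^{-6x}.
- \frac{e^{- 6 x}}{8}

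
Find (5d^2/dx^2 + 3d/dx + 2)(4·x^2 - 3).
8 x^{2} + 24 x + 34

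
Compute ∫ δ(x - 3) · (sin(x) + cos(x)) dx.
\cos{\left(3 \right)} + \sin{\left(3 \right)}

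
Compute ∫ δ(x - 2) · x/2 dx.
1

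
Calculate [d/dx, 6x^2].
12 x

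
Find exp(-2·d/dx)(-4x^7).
- 4 x^{7} + 56 x^{6} - 336 x^{5} + 1120 x^{4} - 2240 x^{3} + 2688 x^{2} - 1792 x + 512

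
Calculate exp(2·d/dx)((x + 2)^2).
x^{2} + 8 x + 16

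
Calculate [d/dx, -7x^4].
- 28 x^{3}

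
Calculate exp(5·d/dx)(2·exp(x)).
2 e^{x + 5}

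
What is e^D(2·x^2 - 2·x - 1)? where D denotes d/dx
2 x^{2} + 2 x - 1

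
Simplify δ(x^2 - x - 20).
\frac{\delta(x + 4) + \delta(x - 5)}{9}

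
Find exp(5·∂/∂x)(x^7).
x^{7} + 35 x^{6} + 525 x^{5} + 4375 x^{4} + 21875 x^{3} + 65625 x^{2} + 109375 x + 78125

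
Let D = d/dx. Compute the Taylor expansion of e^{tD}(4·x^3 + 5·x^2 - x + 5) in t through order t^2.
t^{2} \left(12 x + 5\right) + t \left(12 x^{2} + 10 x - 1\right) + 4 x^{3} + 5 x^{2} - x + 5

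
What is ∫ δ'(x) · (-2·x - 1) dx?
2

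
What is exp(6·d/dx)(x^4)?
x^{4} + 24 x^{3} + 216 x^{2} + 864 x + 1296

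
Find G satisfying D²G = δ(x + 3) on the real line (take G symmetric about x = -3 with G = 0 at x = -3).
\frac{|x + 3|}{2}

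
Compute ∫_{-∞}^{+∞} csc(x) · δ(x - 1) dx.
\csc{\left(1 \right)}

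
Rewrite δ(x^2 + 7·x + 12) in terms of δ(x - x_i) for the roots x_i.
\frac{\delta(x + 3) + \delta(x + 4)}{1}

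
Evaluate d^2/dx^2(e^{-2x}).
4 e^{- 2 x}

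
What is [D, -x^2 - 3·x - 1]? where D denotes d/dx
- 2 x - 3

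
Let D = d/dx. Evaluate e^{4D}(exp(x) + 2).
e^{x + 4} + 2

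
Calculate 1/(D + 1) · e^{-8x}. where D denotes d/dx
- \frac{e^{- 8 x}}{7}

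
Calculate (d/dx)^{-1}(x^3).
\frac{x^{4}}{4}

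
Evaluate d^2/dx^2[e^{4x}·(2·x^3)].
4 x \left(8 x^{2} + 12 x + 3\right) e^{4 x}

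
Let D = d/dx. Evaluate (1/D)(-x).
- \frac{x^{2}}{2}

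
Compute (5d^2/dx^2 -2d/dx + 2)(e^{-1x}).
9 e^{- x}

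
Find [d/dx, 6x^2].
12 x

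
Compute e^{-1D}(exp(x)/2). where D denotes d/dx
\frac{e^{x - 1}}{2}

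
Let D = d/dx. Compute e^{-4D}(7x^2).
7 x^{2} - 56 x + 112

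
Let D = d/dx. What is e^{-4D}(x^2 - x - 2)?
x^{2} - 9 x + 18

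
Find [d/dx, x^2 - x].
2 x - 1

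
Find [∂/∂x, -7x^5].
- 35 x^{4}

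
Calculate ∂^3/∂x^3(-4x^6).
- 480 x^{3}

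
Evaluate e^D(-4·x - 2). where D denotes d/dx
- 4 x - 6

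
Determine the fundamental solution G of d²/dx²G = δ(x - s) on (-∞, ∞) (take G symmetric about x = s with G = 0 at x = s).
\frac{|x - s|}{2}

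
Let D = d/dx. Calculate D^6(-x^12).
- 665280 x^{6}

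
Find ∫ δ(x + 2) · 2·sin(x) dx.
- 2 \sin{\left(2 \right)}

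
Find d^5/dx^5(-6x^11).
- 332640 x^{6}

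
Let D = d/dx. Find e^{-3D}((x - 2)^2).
x^{2} - 10 x + 25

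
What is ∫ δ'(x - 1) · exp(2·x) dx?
- 2 e^{2}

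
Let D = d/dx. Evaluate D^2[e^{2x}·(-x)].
4 \left(- x - 1\right) e^{2 x}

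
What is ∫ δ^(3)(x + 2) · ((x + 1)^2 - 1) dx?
0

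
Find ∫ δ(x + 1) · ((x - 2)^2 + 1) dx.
10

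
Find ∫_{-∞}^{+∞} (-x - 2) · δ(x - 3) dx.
-5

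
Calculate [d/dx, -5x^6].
- 30 x^{5}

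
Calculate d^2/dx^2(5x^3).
30 x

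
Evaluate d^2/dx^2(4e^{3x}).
36 e^{3 x}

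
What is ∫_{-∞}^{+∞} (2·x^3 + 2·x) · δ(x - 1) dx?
4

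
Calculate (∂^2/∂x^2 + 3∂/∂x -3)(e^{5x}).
37 e^{5 x}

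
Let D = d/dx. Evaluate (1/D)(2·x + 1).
x^{2} + x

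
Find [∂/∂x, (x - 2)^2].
2 x - 4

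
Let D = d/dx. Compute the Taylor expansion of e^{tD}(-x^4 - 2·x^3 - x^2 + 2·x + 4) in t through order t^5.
- t^{4} - 2 t^{3} \left(2 x + 1\right) - t^{2} \left(6 x^{2} + 6 x + 1\right) - 2 t \left(2 x^{3} + 3 x^{2} + x - 1\right) - x^{4} - 2 x^{3} - x^{2} + 2 x + 4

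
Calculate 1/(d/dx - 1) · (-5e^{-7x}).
\frac{5 e^{- 7 x}}{8}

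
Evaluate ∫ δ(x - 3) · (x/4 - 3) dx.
- \frac{9}{4}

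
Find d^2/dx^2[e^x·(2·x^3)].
2 x \left(x^{2} + 6 x + 6\right) e^{x}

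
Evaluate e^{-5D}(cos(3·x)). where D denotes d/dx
\cos{\left(3 x - 15 \right)}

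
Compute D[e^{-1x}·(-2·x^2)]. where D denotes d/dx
2 x \left(x - 2\right) e^{- x}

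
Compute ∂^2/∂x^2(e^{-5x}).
25 e^{- 5 x}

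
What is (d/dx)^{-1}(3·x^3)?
\frac{3 x^{4}}{4}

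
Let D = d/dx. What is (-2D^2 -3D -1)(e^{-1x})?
0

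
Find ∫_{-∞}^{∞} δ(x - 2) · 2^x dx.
4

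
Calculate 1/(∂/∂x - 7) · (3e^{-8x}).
- \frac{e^{- 8 x}}{5}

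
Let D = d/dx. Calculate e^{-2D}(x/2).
\frac{x}{2} - 1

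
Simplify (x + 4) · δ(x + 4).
0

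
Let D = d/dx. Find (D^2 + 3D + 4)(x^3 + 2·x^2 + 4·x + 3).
4 x^{3} + 17 x^{2} + 34 x + 28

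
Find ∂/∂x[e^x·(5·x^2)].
5 x \left(x + 2\right) e^{x}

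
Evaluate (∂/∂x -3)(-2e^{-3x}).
12 e^{- 3 x}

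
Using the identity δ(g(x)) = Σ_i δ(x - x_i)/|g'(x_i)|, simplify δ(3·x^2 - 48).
\frac{\delta(x - 4) + \delta(x + 4)}{24}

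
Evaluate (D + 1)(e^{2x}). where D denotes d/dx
3 e^{2 x}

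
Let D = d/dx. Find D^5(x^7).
2520 x^{2}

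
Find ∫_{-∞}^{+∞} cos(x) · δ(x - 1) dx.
\cos{\left(1 \right)}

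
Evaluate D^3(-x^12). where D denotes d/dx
- 1320 x^{9}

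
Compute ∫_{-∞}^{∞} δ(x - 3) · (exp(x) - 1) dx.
-1 + e^{3}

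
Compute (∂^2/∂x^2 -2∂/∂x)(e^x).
- e^{x}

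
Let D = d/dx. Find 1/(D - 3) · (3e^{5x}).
\frac{3 e^{5 x}}{2}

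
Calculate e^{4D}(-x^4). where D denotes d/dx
- x^{4} - 16 x^{3} - 96 x^{2} - 256 x - 256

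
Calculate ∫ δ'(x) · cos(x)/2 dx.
0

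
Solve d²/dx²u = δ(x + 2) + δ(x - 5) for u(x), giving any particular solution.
\frac{|x + 2|}{2} + \frac{|x - 5|}{2}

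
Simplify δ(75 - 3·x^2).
\frac{\delta(x - 5) + \delta(x + 5)}{30}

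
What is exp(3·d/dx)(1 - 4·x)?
- 4 x - 11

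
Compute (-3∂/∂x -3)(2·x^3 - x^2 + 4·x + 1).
- 6 x^{3} - 15 x^{2} - 6 x - 15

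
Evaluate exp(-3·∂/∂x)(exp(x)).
e^{x - 3}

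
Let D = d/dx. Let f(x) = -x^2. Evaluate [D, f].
- 2 x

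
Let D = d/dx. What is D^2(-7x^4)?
- 84 x^{2}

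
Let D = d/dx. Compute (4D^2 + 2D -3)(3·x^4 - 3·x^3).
3 x \left(- 3 x^{3} + 11 x^{2} + 42 x - 24\right)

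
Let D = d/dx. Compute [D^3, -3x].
-9D^{2}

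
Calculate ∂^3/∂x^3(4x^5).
240 x^{2}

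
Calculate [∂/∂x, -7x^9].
- 63 x^{8}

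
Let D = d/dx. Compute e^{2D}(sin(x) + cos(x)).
\sqrt{2} \sin{\left(x + \frac{\pi}{4} + 2 \right)}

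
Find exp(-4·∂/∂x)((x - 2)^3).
x^{3} - 18 x^{2} + 108 x - 216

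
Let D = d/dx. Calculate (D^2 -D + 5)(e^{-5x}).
35 e^{- 5 x}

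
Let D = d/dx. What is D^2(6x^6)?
180 x^{4}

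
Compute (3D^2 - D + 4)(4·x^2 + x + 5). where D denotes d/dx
16 x^{2} - 4 x + 43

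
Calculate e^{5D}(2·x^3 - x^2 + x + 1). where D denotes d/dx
2 x^{3} + 29 x^{2} + 141 x + 231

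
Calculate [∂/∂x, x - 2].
1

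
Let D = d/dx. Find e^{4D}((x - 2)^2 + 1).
x^{2} + 4 x + 5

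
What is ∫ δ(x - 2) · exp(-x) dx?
e^{-2}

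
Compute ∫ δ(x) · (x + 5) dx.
5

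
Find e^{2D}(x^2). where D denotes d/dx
x^{2} + 4 x + 4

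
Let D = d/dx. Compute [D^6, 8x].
48D^{5}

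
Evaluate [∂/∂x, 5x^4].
20 x^{3}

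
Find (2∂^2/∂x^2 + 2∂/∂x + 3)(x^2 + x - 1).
3 x^{2} + 7 x + 3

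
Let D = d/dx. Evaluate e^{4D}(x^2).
x^{2} + 8 x + 16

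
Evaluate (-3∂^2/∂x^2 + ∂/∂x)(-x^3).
3 x \left(6 - x\right)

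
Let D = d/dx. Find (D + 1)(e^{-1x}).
0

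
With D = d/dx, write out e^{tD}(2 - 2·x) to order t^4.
- 2 t - 2 x + 2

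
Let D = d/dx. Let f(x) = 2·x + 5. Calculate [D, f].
2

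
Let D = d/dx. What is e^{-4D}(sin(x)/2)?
\frac{\sin{\left(x - 4 \right)}}{2}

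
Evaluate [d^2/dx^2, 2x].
4\frac{d}{dx}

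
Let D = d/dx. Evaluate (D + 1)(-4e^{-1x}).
0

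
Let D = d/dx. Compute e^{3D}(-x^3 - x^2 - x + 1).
- x^{3} - 10 x^{2} - 34 x - 38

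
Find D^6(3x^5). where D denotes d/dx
0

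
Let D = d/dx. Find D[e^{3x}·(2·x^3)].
6 x^{2} \left(x + 1\right) e^{3 x}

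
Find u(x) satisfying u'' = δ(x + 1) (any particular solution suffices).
\frac{|x + 1|}{2}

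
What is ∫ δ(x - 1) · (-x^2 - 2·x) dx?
-3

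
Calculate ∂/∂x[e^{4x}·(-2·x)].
\left(- 8 x - 2\right) e^{4 x}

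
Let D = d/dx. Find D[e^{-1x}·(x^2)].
x \left(2 - x\right) e^{- x}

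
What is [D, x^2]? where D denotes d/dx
2 x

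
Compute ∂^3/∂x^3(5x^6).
600 x^{3}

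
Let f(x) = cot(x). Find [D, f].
- \frac{1}{\sin^{2}{\left(x \right)}}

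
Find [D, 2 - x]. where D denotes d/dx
-1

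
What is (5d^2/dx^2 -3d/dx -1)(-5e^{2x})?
- 65 e^{2 x}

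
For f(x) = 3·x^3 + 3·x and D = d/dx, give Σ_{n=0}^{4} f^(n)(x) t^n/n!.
3 t^{3} + 9 t^{2} x + 3 t \left(3 x^{2} + 1\right) + 3 x^{3} + 3 x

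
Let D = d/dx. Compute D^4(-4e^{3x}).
- 324 e^{3 x}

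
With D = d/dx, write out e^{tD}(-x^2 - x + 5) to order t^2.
- t^{2} - t \left(2 x + 1\right) - x^{2} - x + 5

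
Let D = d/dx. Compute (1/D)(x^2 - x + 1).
\frac{x^{3}}{3} - \frac{x^{2}}{2} + x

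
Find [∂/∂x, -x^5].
- 5 x^{4}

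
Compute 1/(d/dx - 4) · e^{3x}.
- e^{3 x}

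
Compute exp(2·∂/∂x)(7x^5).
7 x^{5} + 70 x^{4} + 280 x^{3} + 560 x^{2} + 560 x + 224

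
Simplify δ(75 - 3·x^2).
\frac{\delta(x - 5) + \delta(x + 5)}{30}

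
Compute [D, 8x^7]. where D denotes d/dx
56 x^{6}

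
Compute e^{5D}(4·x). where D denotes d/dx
4 x + 20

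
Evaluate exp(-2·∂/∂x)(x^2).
x^{2} - 4 x + 4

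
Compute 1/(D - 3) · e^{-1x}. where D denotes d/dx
- \frac{e^{- x}}{4}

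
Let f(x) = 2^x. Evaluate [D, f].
2^{x} \log{\left(2 \right)}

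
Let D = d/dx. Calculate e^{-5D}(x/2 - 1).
\frac{x}{2} - \frac{7}{2}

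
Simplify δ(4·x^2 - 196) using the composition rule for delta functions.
\frac{\delta(x - 7) + \delta(x + 7)}{56}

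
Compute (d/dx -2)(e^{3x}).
e^{3 x}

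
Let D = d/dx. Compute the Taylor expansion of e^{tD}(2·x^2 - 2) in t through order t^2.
2 t^{2} + 4 t x + 2 x^{2} - 2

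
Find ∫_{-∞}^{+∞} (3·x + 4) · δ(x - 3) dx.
13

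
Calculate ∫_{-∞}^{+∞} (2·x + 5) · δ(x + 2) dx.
1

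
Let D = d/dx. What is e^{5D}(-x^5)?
- x^{5} - 25 x^{4} - 250 x^{3} - 1250 x^{2} - 3125 x - 3125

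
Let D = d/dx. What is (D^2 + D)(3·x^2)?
6 x + 6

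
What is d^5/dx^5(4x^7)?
10080 x^{2}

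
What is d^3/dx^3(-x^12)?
- 1320 x^{9}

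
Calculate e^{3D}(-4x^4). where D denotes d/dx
- 4 x^{4} - 48 x^{3} - 216 x^{2} - 432 x - 324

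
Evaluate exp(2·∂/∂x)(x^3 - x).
x^{3} + 6 x^{2} + 11 x + 6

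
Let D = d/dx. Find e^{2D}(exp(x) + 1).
e^{x + 2} + 1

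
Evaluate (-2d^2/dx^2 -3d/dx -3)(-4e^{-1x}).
8 e^{- x}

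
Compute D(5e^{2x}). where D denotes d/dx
10 e^{2 x}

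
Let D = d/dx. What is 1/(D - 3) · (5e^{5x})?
\frac{5 e^{5 x}}{2}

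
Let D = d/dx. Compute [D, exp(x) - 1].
e^{x}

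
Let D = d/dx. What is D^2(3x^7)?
126 x^{5}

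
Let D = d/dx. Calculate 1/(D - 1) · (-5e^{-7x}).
\frac{5 e^{- 7 x}}{8}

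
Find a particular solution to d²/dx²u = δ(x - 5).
\frac{|x - 5|}{2}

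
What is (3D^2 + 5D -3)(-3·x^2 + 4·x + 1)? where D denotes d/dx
9 x^{2} - 42 x - 1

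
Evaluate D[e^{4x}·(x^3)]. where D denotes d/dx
x^{2} \left(4 x + 3\right) e^{4 x}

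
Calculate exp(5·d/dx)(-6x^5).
- 6 x^{5} - 150 x^{4} - 1500 x^{3} - 7500 x^{2} - 18750 x - 18750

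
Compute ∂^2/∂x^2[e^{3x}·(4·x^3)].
12 x \left(3 x^{2} + 6 x + 2\right) e^{3 x}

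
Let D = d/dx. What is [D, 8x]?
8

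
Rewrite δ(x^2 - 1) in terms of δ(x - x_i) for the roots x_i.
\frac{\delta(x - 1) + \delta(x + 1)}{2}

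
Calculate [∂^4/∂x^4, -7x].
-28\frac{d^{3}}{dx^{3}}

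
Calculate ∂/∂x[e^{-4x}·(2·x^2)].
4 x \left(1 - 2 x\right) e^{- 4 x}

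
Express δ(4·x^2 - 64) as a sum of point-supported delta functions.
\frac{\delta(x - 4) + \delta(x + 4)}{32}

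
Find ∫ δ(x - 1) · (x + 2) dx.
3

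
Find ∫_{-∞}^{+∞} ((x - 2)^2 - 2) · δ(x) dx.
2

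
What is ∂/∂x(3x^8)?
24 x^{7}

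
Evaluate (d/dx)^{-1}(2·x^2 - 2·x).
\frac{2 x^{3}}{3} - x^{2}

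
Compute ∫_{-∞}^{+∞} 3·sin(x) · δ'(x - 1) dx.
- 3 \cos{\left(1 \right)}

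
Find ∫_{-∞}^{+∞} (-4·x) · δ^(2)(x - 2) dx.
0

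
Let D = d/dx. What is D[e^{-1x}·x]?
\left(1 - x\right) e^{- x}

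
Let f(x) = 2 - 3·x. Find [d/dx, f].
-3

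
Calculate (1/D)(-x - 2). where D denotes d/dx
- \frac{x^{2}}{2} - 2 x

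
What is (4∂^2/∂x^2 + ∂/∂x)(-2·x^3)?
6 x \left(- x - 8\right)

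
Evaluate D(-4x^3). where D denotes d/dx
- 12 x^{2}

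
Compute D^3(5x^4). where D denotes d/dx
120 x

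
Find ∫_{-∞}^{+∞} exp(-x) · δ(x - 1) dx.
e^{-1}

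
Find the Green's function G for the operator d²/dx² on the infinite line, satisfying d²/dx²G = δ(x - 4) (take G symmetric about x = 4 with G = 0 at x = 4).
\frac{|x - 4|}{2}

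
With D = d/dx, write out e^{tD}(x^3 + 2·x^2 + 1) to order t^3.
t^{3} + t^{2} \left(3 x + 2\right) + t x \left(3 x + 4\right) + x^{3} + 2 x^{2} + 1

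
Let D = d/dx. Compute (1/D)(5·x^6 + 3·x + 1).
\frac{5 x^{7}}{7} + \frac{3 x^{2}}{2} + x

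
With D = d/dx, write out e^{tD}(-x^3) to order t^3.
- t^{3} - 3 t^{2} x - 3 t x^{2} - x^{3}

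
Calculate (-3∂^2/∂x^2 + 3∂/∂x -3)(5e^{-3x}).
- 195 e^{- 3 x}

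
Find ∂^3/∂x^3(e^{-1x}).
- e^{- x}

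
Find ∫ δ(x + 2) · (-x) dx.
2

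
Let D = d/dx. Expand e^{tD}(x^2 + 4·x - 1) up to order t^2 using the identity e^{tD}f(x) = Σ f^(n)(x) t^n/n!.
t^{2} + 2 t \left(x + 2\right) + x^{2} + 4 x - 1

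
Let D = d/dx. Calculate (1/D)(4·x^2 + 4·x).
\frac{4 x^{3}}{3} + 2 x^{2}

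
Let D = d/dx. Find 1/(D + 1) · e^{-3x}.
- \frac{e^{- 3 x}}{2}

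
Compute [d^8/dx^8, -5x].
-40\frac{d^{7}}{dx^{7}}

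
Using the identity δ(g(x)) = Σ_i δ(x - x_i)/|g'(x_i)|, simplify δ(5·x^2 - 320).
\frac{\delta(x - 8) + \delta(x + 8)}{80}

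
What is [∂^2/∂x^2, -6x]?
-12\frac{d}{dx}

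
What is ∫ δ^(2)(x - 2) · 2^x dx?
4 \log{\left(2 \right)}^{2}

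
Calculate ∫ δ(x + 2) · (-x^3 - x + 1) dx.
11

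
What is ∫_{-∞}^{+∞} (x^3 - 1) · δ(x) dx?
-1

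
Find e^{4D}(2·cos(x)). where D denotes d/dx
2 \cos{\left(x + 4 \right)}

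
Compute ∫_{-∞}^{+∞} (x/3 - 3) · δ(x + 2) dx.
- \frac{11}{3}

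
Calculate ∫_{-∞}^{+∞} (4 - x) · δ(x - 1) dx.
3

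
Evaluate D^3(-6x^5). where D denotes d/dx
- 360 x^{2}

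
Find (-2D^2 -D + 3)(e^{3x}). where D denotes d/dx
- 18 e^{3 x}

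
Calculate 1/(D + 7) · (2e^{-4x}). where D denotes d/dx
\frac{2 e^{- 4 x}}{3}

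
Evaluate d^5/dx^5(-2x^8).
- 13440 x^{3}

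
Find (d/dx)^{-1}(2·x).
x^{2}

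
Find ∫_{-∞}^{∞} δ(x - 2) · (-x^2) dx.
-4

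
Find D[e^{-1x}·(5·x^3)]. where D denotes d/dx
5 x^{2} \left(3 - x\right) e^{- x}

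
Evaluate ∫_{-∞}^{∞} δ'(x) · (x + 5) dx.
-1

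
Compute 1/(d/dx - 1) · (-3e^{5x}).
- \frac{3 e^{5 x}}{4}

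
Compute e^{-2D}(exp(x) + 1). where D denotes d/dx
e^{x - 2} + 1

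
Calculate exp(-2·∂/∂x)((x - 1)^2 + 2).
x^{2} - 6 x + 11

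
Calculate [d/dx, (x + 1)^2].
2 x + 2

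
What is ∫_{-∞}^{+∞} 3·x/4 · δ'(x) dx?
- \frac{3}{4}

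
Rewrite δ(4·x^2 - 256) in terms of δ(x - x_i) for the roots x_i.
\frac{\delta(x - 8) + \delta(x + 8)}{64}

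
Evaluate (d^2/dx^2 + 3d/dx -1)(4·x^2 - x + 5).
x \left(25 - 4 x\right)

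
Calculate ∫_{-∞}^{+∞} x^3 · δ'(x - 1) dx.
-3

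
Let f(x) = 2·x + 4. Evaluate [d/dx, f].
2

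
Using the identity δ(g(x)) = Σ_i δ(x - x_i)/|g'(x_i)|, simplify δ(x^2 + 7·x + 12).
\frac{\delta(x + 4) + \delta(x + 3)}{1}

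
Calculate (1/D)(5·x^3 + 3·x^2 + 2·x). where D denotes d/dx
\frac{5 x^{4}}{4} + x^{3} + x^{2}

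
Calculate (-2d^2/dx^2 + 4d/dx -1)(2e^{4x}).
- 34 e^{4 x}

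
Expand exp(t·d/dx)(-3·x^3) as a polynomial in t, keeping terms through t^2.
3 x \left(- 3 t^{2} - 3 t x - x^{2}\right)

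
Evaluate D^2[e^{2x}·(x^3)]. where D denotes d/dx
2 x \left(2 x^{2} + 6 x + 3\right) e^{2 x}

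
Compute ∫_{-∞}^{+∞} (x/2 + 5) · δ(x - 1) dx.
\frac{11}{2}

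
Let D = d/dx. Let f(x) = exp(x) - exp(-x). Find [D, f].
2 \cosh{\left(x \right)}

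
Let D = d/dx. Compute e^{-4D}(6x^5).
6 x^{5} - 120 x^{4} + 960 x^{3} - 3840 x^{2} + 7680 x - 6144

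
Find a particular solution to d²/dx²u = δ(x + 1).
\frac{|x + 1|}{2}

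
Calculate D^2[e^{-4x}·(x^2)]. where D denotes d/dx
2 \left(8 x^{2} - 8 x + 1\right) e^{- 4 x}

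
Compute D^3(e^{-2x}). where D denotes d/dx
- 8 e^{- 2 x}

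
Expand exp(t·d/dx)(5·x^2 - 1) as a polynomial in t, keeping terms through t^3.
5 t^{2} + 10 t x + 5 x^{2} - 1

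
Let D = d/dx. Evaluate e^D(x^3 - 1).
x \left(x^{2} + 3 x + 3\right)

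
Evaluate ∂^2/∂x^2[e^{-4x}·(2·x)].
16 \left(2 x - 1\right) e^{- 4 x}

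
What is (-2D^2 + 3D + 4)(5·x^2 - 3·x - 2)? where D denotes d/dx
20 x^{2} + 18 x - 37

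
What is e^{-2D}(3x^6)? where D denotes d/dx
3 x^{6} - 36 x^{5} + 180 x^{4} - 480 x^{3} + 720 x^{2} - 576 x + 192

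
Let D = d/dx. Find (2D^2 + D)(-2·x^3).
6 x \left(- x - 4\right)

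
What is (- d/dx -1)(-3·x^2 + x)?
3 x^{2} + 5 x - 1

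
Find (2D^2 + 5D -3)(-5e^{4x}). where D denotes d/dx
- 245 e^{4 x}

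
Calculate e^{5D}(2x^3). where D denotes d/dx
2 x^{3} + 30 x^{2} + 150 x + 250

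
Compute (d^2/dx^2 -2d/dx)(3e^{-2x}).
24 e^{- 2 x}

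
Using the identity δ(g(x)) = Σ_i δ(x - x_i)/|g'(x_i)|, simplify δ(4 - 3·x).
\frac{\delta(x - 4/3)}{3}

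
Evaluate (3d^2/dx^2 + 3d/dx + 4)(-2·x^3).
2 x \left(- 4 x^{2} - 9 x - 18\right)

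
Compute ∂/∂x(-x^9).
- 9 x^{8}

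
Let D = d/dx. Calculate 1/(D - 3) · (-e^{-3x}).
\frac{e^{- 3 x}}{6}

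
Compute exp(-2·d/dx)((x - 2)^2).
x^{2} - 8 x + 16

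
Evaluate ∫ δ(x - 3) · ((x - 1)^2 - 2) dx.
2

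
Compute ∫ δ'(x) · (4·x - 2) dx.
-4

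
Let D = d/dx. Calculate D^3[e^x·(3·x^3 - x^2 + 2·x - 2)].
\left(3 x^{3} + 26 x^{2} + 50 x + 16\right) e^{x}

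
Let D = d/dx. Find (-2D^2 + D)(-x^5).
5 x^{3} \left(8 - x\right)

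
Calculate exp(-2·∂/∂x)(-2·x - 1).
3 - 2 x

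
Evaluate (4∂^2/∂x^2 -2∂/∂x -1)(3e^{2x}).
33 e^{2 x}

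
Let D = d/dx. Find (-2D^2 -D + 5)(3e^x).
6 e^{x}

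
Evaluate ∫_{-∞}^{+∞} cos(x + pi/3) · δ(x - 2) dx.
\cos{\left(\frac{\pi}{3} + 2 \right)}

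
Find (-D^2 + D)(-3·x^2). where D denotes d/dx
6 - 6 x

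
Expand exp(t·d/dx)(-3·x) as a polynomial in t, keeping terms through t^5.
- 3 t - 3 x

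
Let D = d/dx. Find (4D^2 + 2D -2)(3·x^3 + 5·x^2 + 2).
- 6 x^{3} + 8 x^{2} + 92 x + 36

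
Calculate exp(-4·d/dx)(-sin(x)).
- \sin{\left(x - 4 \right)}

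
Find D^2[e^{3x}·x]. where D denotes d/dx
\left(9 x + 6\right) e^{3 x}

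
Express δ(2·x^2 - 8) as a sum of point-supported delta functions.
\frac{\delta(x - 2) + \delta(x + 2)}{8}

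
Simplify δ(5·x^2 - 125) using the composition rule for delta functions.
\frac{\delta(x - 5) + \delta(x + 5)}{50}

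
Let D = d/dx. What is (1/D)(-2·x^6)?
- \frac{2 x^{7}}{7}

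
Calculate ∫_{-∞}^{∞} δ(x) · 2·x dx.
0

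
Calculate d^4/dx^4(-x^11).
- 7920 x^{7}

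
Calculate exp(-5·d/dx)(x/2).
\frac{x}{2} - \frac{5}{2}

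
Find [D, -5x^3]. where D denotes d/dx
- 15 x^{2}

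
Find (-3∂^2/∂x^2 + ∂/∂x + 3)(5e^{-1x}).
- 5 e^{- x}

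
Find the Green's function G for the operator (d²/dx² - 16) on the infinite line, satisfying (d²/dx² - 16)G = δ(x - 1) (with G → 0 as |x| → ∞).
-\frac{e^{-4|x - 1|}}{8}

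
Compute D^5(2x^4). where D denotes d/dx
0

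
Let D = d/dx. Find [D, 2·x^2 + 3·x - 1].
4 x + 3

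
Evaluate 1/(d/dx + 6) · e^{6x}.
\frac{e^{6 x}}{12}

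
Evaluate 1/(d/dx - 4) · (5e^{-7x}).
- \frac{5 e^{- 7 x}}{11}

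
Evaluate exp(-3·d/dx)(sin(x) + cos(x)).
\sqrt{2} \cos{\left(- x + \frac{\pi}{4} + 3 \right)}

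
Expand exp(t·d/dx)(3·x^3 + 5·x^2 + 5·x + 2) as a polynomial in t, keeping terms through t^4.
3 t^{3} + t^{2} \left(9 x + 5\right) + t \left(9 x^{2} + 10 x + 5\right) + 3 x^{3} + 5 x^{2} + 5 x + 2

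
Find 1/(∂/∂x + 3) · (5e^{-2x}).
5 e^{- 2 x}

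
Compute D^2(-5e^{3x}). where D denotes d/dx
- 45 e^{3 x}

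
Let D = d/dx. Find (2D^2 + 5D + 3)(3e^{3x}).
108 e^{3 x}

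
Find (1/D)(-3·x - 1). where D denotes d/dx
- \frac{3 x^{2}}{2} - x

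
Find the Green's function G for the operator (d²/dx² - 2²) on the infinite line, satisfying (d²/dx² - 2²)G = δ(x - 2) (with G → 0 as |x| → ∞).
-\frac{e^{-2|x - 2|}}{4}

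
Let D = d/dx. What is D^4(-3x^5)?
- 360 x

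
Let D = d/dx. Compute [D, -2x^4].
- 8 x^{3}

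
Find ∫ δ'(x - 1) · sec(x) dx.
- \tan{\left(1 \right)} \sec{\left(1 \right)}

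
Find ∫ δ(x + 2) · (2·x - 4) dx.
-8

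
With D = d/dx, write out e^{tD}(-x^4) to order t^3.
x \left(- 4 t^{3} - 6 t^{2} x - 4 t x^{2} - x^{3}\right)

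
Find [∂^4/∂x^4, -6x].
-24\frac{d^{3}}{dx^{3}}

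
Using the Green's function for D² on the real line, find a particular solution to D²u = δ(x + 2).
\frac{|x + 2|}{2}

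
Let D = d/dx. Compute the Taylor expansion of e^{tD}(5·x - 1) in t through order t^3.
5 t + 5 x - 1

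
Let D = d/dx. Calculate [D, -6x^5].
- 30 x^{4}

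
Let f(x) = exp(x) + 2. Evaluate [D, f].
e^{x}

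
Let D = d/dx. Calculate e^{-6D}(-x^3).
- x^{3} + 18 x^{2} - 108 x + 216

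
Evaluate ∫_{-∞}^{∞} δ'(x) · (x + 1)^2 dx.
-2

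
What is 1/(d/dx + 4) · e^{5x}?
\frac{e^{5 x}}{9}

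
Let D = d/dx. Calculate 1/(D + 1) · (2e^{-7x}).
- \frac{e^{- 7 x}}{3}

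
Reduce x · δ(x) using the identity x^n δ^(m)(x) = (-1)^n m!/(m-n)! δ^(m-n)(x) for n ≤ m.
0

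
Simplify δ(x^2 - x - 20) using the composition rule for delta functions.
\frac{\delta(x - 5) + \delta(x + 4)}{9}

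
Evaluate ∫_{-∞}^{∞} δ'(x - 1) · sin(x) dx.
- \cos{\left(1 \right)}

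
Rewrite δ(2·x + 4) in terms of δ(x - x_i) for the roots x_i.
\frac{\delta(x + 2)}{2}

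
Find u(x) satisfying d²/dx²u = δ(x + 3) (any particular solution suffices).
\frac{|x + 3|}{2}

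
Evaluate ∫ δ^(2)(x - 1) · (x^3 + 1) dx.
6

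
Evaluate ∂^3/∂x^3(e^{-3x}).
- 27 e^{- 3 x}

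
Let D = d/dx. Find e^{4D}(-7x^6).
- 7 x^{6} - 168 x^{5} - 1680 x^{4} - 8960 x^{3} - 26880 x^{2} - 43008 x - 28672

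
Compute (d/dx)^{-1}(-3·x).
- \frac{3 x^{2}}{2}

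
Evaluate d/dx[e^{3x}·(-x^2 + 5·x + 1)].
\left(- 3 x^{2} + 13 x + 8\right) e^{3 x}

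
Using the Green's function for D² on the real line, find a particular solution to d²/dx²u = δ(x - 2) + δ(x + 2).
\frac{|x - 2|}{2} + \frac{|x + 2|}{2}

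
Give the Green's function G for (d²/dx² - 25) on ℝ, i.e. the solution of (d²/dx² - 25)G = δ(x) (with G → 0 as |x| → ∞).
-\frac{e^{-5|x|}}{10}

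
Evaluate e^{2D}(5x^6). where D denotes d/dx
5 x^{6} + 60 x^{5} + 300 x^{4} + 800 x^{3} + 1200 x^{2} + 960 x + 320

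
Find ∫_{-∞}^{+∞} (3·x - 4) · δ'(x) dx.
-3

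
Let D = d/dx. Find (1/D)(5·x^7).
\frac{5 x^{8}}{8}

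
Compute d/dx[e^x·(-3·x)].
3 \left(- x - 1\right) e^{x}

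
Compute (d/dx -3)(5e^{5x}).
10 e^{5 x}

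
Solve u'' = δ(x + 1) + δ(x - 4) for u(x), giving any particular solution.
\frac{|x + 1|}{2} + \frac{|x - 4|}{2}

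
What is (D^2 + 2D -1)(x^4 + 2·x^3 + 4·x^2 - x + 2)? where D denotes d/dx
- x^{4} + 6 x^{3} + 20 x^{2} + 29 x + 4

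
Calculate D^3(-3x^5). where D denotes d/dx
- 180 x^{2}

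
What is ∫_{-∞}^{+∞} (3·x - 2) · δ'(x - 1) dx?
-3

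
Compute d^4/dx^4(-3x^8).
- 5040 x^{4}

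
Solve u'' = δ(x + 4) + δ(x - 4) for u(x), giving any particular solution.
\frac{|x + 4|}{2} + \frac{|x - 4|}{2}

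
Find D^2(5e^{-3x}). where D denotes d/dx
45 e^{- 3 x}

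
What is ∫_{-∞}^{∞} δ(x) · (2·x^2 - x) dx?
0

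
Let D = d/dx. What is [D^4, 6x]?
24D^{3}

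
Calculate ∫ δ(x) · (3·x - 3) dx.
-3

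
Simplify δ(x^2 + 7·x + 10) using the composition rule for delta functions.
\frac{\delta(x + 5) + \delta(x + 2)}{3}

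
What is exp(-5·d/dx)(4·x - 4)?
4 x - 24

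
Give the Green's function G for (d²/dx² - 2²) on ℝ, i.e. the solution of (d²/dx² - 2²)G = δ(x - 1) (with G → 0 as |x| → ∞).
-\frac{e^{-2|x - 1|}}{4}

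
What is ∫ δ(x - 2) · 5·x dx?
10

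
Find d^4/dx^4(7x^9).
21168 x^{5}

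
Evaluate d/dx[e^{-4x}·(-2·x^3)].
x^{2} \left(8 x - 6\right) e^{- 4 x}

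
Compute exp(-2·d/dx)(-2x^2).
- 2 x^{2} + 8 x - 8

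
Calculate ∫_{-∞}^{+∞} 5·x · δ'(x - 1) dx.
-5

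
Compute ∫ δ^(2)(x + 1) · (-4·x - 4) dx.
0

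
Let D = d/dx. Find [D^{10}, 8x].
80D^{9}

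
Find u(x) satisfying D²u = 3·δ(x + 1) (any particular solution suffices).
\frac{3|x + 1|}{2}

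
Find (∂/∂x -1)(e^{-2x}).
- 3 e^{- 2 x}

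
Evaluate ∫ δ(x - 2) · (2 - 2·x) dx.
-2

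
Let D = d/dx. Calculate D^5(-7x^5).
-840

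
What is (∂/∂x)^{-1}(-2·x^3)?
- \frac{x^{4}}{2}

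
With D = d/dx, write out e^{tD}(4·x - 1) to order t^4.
4 t + 4 x - 1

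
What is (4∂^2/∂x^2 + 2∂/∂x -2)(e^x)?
4 e^{x}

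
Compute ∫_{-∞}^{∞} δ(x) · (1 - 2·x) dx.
1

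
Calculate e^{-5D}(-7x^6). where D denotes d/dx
- 7 x^{6} + 210 x^{5} - 2625 x^{4} + 17500 x^{3} - 65625 x^{2} + 131250 x - 109375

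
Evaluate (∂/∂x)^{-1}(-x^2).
- \frac{x^{3}}{3}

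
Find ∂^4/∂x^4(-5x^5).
- 600 x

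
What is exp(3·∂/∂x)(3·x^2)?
3 x^{2} + 18 x + 27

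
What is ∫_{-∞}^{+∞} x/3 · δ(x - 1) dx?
\frac{1}{3}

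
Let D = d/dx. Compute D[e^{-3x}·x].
\left(1 - 3 x\right) e^{- 3 x}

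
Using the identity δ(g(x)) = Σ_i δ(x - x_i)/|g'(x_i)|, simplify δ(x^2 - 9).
\frac{\delta(x - 3) + \delta(x + 3)}{6}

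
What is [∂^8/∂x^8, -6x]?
-48\frac{d^{7}}{dx^{7}}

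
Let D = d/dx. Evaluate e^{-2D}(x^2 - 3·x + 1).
x^{2} - 7 x + 11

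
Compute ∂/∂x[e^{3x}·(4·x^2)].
4 x \left(3 x + 2\right) e^{3 x}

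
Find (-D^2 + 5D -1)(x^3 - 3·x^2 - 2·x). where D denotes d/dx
- x^{3} + 18 x^{2} - 34 x - 4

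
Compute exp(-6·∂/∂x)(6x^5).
6 x^{5} - 180 x^{4} + 2160 x^{3} - 12960 x^{2} + 38880 x - 46656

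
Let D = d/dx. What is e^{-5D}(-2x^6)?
- 2 x^{6} + 60 x^{5} - 750 x^{4} + 5000 x^{3} - 18750 x^{2} + 37500 x - 31250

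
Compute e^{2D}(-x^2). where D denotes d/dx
- x^{2} - 4 x - 4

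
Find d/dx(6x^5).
30 x^{4}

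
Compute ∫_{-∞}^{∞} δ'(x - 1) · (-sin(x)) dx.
\cos{\left(1 \right)}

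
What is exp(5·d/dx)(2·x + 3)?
2 x + 13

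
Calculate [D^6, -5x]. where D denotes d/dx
-30D^{5}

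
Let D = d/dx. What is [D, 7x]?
7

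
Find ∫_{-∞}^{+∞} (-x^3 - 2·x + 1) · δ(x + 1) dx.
4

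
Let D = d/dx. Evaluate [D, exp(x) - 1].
e^{x}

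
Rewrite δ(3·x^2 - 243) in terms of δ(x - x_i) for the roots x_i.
\frac{\delta(x - 9) + \delta(x + 9)}{54}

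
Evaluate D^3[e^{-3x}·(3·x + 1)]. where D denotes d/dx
27 \left(2 - 3 x\right) e^{- 3 x}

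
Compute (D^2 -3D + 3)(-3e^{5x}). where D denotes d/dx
- 39 e^{5 x}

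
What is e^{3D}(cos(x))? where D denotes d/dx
\cos{\left(x + 3 \right)}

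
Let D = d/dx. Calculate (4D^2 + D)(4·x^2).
8 x + 32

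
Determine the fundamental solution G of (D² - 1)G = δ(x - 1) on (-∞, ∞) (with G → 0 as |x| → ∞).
-\frac{e^{-|x - 1|}}{2}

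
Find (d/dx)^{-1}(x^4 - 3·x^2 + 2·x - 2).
\frac{x^{5}}{5} - x^{3} + x^{2} - 2 x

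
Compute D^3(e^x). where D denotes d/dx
e^{x}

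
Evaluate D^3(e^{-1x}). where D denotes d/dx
- e^{- x}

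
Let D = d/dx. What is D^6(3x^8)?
60480 x^{2}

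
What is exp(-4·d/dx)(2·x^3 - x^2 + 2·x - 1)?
2 x^{3} - 25 x^{2} + 106 x - 153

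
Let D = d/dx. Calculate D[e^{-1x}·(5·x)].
5 \left(1 - x\right) e^{- x}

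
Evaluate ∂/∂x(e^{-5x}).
- 5 e^{- 5 x}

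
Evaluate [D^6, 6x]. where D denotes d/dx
36D^{5}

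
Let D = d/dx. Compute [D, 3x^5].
15 x^{4}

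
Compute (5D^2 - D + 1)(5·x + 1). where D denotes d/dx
5 x - 4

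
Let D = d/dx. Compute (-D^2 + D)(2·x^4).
8 x^{2} \left(x - 3\right)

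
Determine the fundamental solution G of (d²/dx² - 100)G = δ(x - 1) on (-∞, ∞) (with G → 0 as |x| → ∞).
-\frac{e^{-10|x - 1|}}{20}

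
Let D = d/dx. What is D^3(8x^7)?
1680 x^{4}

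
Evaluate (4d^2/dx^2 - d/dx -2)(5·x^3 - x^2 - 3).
- 10 x^{3} - 13 x^{2} + 122 x - 2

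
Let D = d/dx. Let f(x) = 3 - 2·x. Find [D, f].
-2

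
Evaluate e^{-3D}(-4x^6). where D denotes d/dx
- 4 x^{6} + 72 x^{5} - 540 x^{4} + 2160 x^{3} - 4860 x^{2} + 5832 x - 2916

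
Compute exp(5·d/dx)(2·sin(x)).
2 \sin{\left(x + 5 \right)}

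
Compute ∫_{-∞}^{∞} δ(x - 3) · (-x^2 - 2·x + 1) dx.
-14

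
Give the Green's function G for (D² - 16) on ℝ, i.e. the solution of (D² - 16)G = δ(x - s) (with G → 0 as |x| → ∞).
-\frac{e^{-4|x-s|}}{8}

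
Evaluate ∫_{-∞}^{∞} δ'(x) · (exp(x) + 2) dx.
-1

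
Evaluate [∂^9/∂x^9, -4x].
-36\frac{d^{8}}{dx^{8}}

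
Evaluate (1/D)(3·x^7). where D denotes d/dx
\frac{3 x^{8}}{8}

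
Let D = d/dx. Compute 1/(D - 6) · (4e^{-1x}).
- \frac{4 e^{- x}}{7}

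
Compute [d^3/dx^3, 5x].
15\frac{d^{2}}{dx^{2}}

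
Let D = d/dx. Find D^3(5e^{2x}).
40 e^{2 x}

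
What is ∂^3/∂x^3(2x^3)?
12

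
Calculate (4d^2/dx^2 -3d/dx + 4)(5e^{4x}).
280 e^{4 x}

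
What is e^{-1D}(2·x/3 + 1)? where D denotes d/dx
\frac{2 x}{3} + \frac{1}{3}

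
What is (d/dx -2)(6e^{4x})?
12 e^{4 x}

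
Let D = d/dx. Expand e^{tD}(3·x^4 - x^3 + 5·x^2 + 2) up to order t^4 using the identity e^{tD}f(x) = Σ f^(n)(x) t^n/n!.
3 t^{4} + t^{3} \left(12 x - 1\right) + t^{2} \left(18 x^{2} - 3 x + 5\right) + t x \left(12 x^{2} - 3 x + 10\right) + 3 x^{4} - x^{3} + 5 x^{2} + 2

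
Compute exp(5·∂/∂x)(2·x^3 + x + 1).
2 x^{3} + 30 x^{2} + 151 x + 256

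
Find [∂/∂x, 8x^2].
16 x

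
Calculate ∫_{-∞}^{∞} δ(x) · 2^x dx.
1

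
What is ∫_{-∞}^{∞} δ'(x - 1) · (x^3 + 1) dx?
-3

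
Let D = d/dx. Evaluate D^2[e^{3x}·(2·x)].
\left(18 x + 12\right) e^{3 x}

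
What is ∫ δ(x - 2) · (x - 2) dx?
0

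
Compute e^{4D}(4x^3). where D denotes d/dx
4 x^{3} + 48 x^{2} + 192 x + 256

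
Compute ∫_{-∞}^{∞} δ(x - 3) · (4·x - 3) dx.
9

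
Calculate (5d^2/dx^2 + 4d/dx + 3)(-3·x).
- 9 x - 12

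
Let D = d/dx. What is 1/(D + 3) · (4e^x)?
e^{x}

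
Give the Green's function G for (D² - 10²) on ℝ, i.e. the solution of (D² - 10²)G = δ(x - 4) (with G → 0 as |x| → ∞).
-\frac{e^{-10|x - 4|}}{20}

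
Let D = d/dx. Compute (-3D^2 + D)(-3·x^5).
15 x^{3} \left(12 - x\right)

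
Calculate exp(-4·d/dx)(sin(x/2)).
\sin{\left(\frac{x}{2} - 2 \right)}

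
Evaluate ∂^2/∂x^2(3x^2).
6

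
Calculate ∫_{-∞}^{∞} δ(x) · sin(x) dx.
0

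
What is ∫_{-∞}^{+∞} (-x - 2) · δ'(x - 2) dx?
1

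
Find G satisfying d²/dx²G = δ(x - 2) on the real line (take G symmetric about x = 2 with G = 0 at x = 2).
\frac{|x - 2|}{2}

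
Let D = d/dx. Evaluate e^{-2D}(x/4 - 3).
\frac{x}{4} - \frac{7}{2}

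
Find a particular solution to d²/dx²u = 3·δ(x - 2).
\frac{3|x - 2|}{2}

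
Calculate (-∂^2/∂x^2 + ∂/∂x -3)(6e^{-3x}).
- 90 e^{- 3 x}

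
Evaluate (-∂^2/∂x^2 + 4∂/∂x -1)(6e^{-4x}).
- 198 e^{- 4 x}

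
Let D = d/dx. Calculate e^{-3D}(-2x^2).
- 2 x^{2} + 12 x - 18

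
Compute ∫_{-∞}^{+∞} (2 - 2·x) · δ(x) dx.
2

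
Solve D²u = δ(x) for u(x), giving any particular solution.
\frac{|x|}{2}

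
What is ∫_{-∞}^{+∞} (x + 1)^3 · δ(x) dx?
1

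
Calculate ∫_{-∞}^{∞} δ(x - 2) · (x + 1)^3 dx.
27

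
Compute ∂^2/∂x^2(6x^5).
120 x^{3}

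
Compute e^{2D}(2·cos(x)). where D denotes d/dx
2 \cos{\left(x + 2 \right)}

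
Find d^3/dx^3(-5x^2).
0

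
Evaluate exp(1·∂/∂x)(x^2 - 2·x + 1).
x^{2}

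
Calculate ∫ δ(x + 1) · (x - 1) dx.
-2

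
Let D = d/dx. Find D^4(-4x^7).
- 3360 x^{3}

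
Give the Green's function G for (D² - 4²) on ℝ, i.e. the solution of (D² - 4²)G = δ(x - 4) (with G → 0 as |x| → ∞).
-\frac{e^{-4|x - 4|}}{8}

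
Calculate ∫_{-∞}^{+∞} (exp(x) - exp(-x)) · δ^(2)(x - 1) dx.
2 \sinh{\left(1 \right)}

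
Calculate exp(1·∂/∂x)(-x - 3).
- x - 4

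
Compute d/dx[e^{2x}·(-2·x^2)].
4 x \left(- x - 1\right) e^{2 x}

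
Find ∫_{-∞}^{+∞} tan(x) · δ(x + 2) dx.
- \tan{\left(2 \right)}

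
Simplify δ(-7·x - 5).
\frac{\delta(x + 5/7)}{7}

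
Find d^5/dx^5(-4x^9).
- 60480 x^{4}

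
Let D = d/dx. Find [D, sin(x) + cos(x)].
- \sin{\left(x \right)} + \cos{\left(x \right)}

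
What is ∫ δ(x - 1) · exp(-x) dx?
e^{-1}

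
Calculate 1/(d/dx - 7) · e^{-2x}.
- \frac{e^{- 2 x}}{9}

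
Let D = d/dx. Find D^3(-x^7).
- 210 x^{4}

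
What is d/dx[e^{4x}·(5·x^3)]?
x^{2} \left(20 x + 15\right) e^{4 x}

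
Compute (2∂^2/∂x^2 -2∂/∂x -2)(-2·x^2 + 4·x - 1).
4 x^{2} - 14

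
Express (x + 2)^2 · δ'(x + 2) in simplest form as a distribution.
0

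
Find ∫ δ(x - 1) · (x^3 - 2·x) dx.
-1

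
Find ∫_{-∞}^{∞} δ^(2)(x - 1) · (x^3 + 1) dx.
6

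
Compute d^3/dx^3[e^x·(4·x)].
4 \left(x + 3\right) e^{x}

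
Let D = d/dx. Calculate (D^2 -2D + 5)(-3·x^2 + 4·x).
- 15 x^{2} + 32 x - 14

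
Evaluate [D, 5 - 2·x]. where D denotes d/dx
-2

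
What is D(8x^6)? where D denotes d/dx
48 x^{5}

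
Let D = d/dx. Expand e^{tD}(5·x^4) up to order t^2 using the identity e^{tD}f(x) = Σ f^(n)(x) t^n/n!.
5 x^{2} \left(6 t^{2} + 4 t x + x^{2}\right)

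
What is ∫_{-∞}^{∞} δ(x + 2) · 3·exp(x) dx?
\frac{3}{e^{2}}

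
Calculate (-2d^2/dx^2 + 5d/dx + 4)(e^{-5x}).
- 71 e^{- 5 x}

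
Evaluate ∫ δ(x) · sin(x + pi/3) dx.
\frac{\sqrt{3}}{2}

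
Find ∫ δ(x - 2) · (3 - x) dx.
1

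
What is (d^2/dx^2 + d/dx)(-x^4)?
4 x^{2} \left(- x - 3\right)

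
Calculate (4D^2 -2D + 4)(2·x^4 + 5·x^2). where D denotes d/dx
8 x^{4} - 16 x^{3} + 116 x^{2} - 20 x + 40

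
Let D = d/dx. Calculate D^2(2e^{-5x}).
50 e^{- 5 x}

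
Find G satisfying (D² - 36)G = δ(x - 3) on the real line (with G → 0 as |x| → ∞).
-\frac{e^{-6|x - 3|}}{12}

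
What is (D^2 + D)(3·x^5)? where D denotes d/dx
15 x^{3} \left(x + 4\right)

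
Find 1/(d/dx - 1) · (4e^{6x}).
\frac{4 e^{6 x}}{5}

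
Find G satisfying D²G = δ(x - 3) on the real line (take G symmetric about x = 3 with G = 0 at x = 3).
\frac{|x - 3|}{2}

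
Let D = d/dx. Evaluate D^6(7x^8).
141120 x^{2}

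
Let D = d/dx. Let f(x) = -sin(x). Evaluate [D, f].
- \cos{\left(x \right)}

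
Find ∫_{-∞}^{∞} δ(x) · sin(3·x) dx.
0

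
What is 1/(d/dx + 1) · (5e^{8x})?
\frac{5 e^{8 x}}{9}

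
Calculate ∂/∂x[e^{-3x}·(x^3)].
3 x^{2} \left(1 - x\right) e^{- 3 x}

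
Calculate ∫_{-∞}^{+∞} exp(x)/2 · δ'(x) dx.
- \frac{1}{2}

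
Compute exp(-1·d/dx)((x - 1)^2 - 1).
x^{2} - 4 x + 3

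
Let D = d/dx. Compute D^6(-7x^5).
0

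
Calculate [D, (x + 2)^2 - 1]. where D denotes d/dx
2 x + 4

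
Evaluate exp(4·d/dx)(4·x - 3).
4 x + 13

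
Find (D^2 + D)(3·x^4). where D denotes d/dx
12 x^{2} \left(x + 3\right)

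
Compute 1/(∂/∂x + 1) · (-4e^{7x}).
- \frac{e^{7 x}}{2}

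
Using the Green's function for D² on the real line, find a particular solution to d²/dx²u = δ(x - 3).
\frac{|x - 3|}{2}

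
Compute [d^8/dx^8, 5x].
40\frac{d^{7}}{dx^{7}}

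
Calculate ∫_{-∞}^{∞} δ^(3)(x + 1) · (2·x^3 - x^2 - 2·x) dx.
-12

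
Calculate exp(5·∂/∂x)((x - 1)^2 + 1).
x^{2} + 8 x + 17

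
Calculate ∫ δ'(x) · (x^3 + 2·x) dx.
-2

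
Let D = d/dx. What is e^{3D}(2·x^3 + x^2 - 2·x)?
2 x^{3} + 19 x^{2} + 58 x + 57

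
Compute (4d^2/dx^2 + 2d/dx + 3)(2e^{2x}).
46 e^{2 x}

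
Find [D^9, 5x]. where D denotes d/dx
45D^{8}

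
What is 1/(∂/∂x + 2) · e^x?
\frac{e^{x}}{3}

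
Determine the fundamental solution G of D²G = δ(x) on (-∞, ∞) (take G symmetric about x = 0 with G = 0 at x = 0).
\frac{|x|}{2}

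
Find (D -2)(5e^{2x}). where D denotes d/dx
0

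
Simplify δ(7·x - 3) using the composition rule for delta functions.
\frac{\delta(x - 3/7)}{7}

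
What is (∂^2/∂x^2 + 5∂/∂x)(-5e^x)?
- 30 e^{x}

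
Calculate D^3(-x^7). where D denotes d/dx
- 210 x^{4}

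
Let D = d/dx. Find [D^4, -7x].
-28D^{3}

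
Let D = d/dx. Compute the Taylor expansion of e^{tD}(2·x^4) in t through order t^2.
2 x^{2} \left(6 t^{2} + 4 t x + x^{2}\right)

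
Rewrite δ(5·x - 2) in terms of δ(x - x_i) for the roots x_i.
\frac{\delta(x - 2/5)}{5}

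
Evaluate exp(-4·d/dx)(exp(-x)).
e^{4 - x}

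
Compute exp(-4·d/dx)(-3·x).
12 - 3 x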